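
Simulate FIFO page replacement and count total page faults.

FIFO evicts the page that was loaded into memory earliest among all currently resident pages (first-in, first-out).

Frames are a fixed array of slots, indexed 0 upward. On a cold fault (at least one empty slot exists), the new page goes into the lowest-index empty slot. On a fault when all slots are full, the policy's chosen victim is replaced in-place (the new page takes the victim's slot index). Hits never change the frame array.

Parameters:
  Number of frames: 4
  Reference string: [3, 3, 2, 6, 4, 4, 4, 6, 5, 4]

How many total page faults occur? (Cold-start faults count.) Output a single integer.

Answer: 5

Derivation:
Step 0: ref 3 → FAULT, frames=[3,-,-,-]
Step 1: ref 3 → HIT, frames=[3,-,-,-]
Step 2: ref 2 → FAULT, frames=[3,2,-,-]
Step 3: ref 6 → FAULT, frames=[3,2,6,-]
Step 4: ref 4 → FAULT, frames=[3,2,6,4]
Step 5: ref 4 → HIT, frames=[3,2,6,4]
Step 6: ref 4 → HIT, frames=[3,2,6,4]
Step 7: ref 6 → HIT, frames=[3,2,6,4]
Step 8: ref 5 → FAULT (evict 3), frames=[5,2,6,4]
Step 9: ref 4 → HIT, frames=[5,2,6,4]
Total faults: 5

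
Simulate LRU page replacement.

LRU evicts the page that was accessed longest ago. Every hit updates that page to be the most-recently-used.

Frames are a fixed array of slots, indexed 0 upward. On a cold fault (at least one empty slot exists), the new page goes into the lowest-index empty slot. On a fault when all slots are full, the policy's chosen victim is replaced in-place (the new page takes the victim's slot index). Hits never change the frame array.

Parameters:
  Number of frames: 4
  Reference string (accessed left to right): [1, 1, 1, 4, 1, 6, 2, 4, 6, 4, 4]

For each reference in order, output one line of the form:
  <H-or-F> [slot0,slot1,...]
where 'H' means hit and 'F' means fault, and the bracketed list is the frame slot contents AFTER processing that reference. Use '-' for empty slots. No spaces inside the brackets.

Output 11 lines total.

F [1,-,-,-]
H [1,-,-,-]
H [1,-,-,-]
F [1,4,-,-]
H [1,4,-,-]
F [1,4,6,-]
F [1,4,6,2]
H [1,4,6,2]
H [1,4,6,2]
H [1,4,6,2]
H [1,4,6,2]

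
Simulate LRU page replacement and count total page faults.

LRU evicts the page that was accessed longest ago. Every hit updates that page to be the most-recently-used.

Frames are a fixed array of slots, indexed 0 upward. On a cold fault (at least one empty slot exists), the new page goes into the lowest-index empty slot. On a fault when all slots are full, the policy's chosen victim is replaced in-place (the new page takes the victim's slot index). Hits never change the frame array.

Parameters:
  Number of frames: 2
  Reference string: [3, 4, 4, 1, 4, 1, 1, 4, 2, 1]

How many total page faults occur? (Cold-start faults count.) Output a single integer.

Step 0: ref 3 → FAULT, frames=[3,-]
Step 1: ref 4 → FAULT, frames=[3,4]
Step 2: ref 4 → HIT, frames=[3,4]
Step 3: ref 1 → FAULT (evict 3), frames=[1,4]
Step 4: ref 4 → HIT, frames=[1,4]
Step 5: ref 1 → HIT, frames=[1,4]
Step 6: ref 1 → HIT, frames=[1,4]
Step 7: ref 4 → HIT, frames=[1,4]
Step 8: ref 2 → FAULT (evict 1), frames=[2,4]
Step 9: ref 1 → FAULT (evict 4), frames=[2,1]
Total faults: 5

Answer: 5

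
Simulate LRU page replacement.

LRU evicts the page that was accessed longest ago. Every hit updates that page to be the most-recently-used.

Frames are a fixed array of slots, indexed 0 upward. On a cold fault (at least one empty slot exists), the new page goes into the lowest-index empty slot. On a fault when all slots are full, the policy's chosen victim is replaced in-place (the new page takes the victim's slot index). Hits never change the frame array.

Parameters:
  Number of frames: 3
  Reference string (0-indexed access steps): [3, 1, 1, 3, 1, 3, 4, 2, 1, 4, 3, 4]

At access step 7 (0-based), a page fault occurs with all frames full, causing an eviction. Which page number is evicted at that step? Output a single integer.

Step 0: ref 3 -> FAULT, frames=[3,-,-]
Step 1: ref 1 -> FAULT, frames=[3,1,-]
Step 2: ref 1 -> HIT, frames=[3,1,-]
Step 3: ref 3 -> HIT, frames=[3,1,-]
Step 4: ref 1 -> HIT, frames=[3,1,-]
Step 5: ref 3 -> HIT, frames=[3,1,-]
Step 6: ref 4 -> FAULT, frames=[3,1,4]
Step 7: ref 2 -> FAULT, evict 1, frames=[3,2,4]
At step 7: evicted page 1

Answer: 1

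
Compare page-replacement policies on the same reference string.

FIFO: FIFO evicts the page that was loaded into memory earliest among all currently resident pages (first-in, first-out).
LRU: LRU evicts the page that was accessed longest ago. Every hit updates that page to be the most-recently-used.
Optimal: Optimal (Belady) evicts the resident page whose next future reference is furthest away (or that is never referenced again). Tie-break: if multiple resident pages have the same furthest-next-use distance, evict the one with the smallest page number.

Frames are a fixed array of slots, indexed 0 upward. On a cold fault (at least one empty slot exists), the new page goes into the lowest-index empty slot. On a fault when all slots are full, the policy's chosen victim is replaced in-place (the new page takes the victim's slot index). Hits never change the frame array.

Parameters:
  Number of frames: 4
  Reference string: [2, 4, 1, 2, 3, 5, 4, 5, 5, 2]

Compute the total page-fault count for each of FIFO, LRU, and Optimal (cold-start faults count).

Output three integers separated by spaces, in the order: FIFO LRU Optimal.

--- FIFO ---
  step 0: ref 2 -> FAULT, frames=[2,-,-,-] (faults so far: 1)
  step 1: ref 4 -> FAULT, frames=[2,4,-,-] (faults so far: 2)
  step 2: ref 1 -> FAULT, frames=[2,4,1,-] (faults so far: 3)
  step 3: ref 2 -> HIT, frames=[2,4,1,-] (faults so far: 3)
  step 4: ref 3 -> FAULT, frames=[2,4,1,3] (faults so far: 4)
  step 5: ref 5 -> FAULT, evict 2, frames=[5,4,1,3] (faults so far: 5)
  step 6: ref 4 -> HIT, frames=[5,4,1,3] (faults so far: 5)
  step 7: ref 5 -> HIT, frames=[5,4,1,3] (faults so far: 5)
  step 8: ref 5 -> HIT, frames=[5,4,1,3] (faults so far: 5)
  step 9: ref 2 -> FAULT, evict 4, frames=[5,2,1,3] (faults so far: 6)
  FIFO total faults: 6
--- LRU ---
  step 0: ref 2 -> FAULT, frames=[2,-,-,-] (faults so far: 1)
  step 1: ref 4 -> FAULT, frames=[2,4,-,-] (faults so far: 2)
  step 2: ref 1 -> FAULT, frames=[2,4,1,-] (faults so far: 3)
  step 3: ref 2 -> HIT, frames=[2,4,1,-] (faults so far: 3)
  step 4: ref 3 -> FAULT, frames=[2,4,1,3] (faults so far: 4)
  step 5: ref 5 -> FAULT, evict 4, frames=[2,5,1,3] (faults so far: 5)
  step 6: ref 4 -> FAULT, evict 1, frames=[2,5,4,3] (faults so far: 6)
  step 7: ref 5 -> HIT, frames=[2,5,4,3] (faults so far: 6)
  step 8: ref 5 -> HIT, frames=[2,5,4,3] (faults so far: 6)
  step 9: ref 2 -> HIT, frames=[2,5,4,3] (faults so far: 6)
  LRU total faults: 6
--- Optimal ---
  step 0: ref 2 -> FAULT, frames=[2,-,-,-] (faults so far: 1)
  step 1: ref 4 -> FAULT, frames=[2,4,-,-] (faults so far: 2)
  step 2: ref 1 -> FAULT, frames=[2,4,1,-] (faults so far: 3)
  step 3: ref 2 -> HIT, frames=[2,4,1,-] (faults so far: 3)
  step 4: ref 3 -> FAULT, frames=[2,4,1,3] (faults so far: 4)
  step 5: ref 5 -> FAULT, evict 1, frames=[2,4,5,3] (faults so far: 5)
  step 6: ref 4 -> HIT, frames=[2,4,5,3] (faults so far: 5)
  step 7: ref 5 -> HIT, frames=[2,4,5,3] (faults so far: 5)
  step 8: ref 5 -> HIT, frames=[2,4,5,3] (faults so far: 5)
  step 9: ref 2 -> HIT, frames=[2,4,5,3] (faults so far: 5)
  Optimal total faults: 5

Answer: 6 6 5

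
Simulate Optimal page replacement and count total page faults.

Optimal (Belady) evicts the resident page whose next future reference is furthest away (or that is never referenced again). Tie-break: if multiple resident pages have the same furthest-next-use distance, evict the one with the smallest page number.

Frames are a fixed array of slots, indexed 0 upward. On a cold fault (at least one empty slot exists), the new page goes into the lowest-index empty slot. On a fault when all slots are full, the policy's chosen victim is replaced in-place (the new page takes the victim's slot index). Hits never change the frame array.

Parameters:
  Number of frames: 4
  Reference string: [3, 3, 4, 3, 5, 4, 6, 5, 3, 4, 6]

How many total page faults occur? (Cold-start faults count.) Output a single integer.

Step 0: ref 3 → FAULT, frames=[3,-,-,-]
Step 1: ref 3 → HIT, frames=[3,-,-,-]
Step 2: ref 4 → FAULT, frames=[3,4,-,-]
Step 3: ref 3 → HIT, frames=[3,4,-,-]
Step 4: ref 5 → FAULT, frames=[3,4,5,-]
Step 5: ref 4 → HIT, frames=[3,4,5,-]
Step 6: ref 6 → FAULT, frames=[3,4,5,6]
Step 7: ref 5 → HIT, frames=[3,4,5,6]
Step 8: ref 3 → HIT, frames=[3,4,5,6]
Step 9: ref 4 → HIT, frames=[3,4,5,6]
Step 10: ref 6 → HIT, frames=[3,4,5,6]
Total faults: 4

Answer: 4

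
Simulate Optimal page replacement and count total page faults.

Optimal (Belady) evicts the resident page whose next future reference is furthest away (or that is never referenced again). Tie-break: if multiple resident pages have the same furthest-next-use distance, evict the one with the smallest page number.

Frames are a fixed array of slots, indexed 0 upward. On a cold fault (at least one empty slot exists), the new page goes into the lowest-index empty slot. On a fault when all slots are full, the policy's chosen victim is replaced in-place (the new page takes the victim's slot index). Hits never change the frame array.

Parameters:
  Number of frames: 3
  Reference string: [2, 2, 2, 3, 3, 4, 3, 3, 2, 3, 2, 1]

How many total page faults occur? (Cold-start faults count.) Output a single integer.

Answer: 4

Derivation:
Step 0: ref 2 → FAULT, frames=[2,-,-]
Step 1: ref 2 → HIT, frames=[2,-,-]
Step 2: ref 2 → HIT, frames=[2,-,-]
Step 3: ref 3 → FAULT, frames=[2,3,-]
Step 4: ref 3 → HIT, frames=[2,3,-]
Step 5: ref 4 → FAULT, frames=[2,3,4]
Step 6: ref 3 → HIT, frames=[2,3,4]
Step 7: ref 3 → HIT, frames=[2,3,4]
Step 8: ref 2 → HIT, frames=[2,3,4]
Step 9: ref 3 → HIT, frames=[2,3,4]
Step 10: ref 2 → HIT, frames=[2,3,4]
Step 11: ref 1 → FAULT (evict 2), frames=[1,3,4]
Total faults: 4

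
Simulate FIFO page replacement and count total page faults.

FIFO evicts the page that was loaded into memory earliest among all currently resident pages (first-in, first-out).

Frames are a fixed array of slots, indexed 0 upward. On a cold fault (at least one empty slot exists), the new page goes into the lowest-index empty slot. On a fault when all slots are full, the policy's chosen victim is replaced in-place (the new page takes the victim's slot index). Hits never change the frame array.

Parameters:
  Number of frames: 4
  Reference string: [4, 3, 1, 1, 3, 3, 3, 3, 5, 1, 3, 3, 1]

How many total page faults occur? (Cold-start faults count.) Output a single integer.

Step 0: ref 4 → FAULT, frames=[4,-,-,-]
Step 1: ref 3 → FAULT, frames=[4,3,-,-]
Step 2: ref 1 → FAULT, frames=[4,3,1,-]
Step 3: ref 1 → HIT, frames=[4,3,1,-]
Step 4: ref 3 → HIT, frames=[4,3,1,-]
Step 5: ref 3 → HIT, frames=[4,3,1,-]
Step 6: ref 3 → HIT, frames=[4,3,1,-]
Step 7: ref 3 → HIT, frames=[4,3,1,-]
Step 8: ref 5 → FAULT, frames=[4,3,1,5]
Step 9: ref 1 → HIT, frames=[4,3,1,5]
Step 10: ref 3 → HIT, frames=[4,3,1,5]
Step 11: ref 3 → HIT, frames=[4,3,1,5]
Step 12: ref 1 → HIT, frames=[4,3,1,5]
Total faults: 4

Answer: 4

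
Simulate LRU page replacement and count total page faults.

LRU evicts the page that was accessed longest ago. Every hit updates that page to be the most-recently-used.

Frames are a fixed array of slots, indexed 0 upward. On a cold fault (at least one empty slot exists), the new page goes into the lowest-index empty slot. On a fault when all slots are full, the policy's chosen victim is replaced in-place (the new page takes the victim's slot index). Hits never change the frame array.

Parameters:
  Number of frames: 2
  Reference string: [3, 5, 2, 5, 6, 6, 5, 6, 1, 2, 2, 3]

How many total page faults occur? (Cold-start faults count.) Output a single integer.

Answer: 7

Derivation:
Step 0: ref 3 → FAULT, frames=[3,-]
Step 1: ref 5 → FAULT, frames=[3,5]
Step 2: ref 2 → FAULT (evict 3), frames=[2,5]
Step 3: ref 5 → HIT, frames=[2,5]
Step 4: ref 6 → FAULT (evict 2), frames=[6,5]
Step 5: ref 6 → HIT, frames=[6,5]
Step 6: ref 5 → HIT, frames=[6,5]
Step 7: ref 6 → HIT, frames=[6,5]
Step 8: ref 1 → FAULT (evict 5), frames=[6,1]
Step 9: ref 2 → FAULT (evict 6), frames=[2,1]
Step 10: ref 2 → HIT, frames=[2,1]
Step 11: ref 3 → FAULT (evict 1), frames=[2,3]
Total faults: 7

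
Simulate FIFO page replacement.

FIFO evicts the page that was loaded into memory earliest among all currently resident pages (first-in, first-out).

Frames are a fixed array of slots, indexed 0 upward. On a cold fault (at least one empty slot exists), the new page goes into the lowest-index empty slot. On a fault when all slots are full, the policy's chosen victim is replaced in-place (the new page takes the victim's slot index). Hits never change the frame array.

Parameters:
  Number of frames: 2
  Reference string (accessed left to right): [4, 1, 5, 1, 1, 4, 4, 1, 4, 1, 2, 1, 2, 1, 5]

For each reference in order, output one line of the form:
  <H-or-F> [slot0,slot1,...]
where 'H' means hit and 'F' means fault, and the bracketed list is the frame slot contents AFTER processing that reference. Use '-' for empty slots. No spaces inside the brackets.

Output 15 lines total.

F [4,-]
F [4,1]
F [5,1]
H [5,1]
H [5,1]
F [5,4]
H [5,4]
F [1,4]
H [1,4]
H [1,4]
F [1,2]
H [1,2]
H [1,2]
H [1,2]
F [5,2]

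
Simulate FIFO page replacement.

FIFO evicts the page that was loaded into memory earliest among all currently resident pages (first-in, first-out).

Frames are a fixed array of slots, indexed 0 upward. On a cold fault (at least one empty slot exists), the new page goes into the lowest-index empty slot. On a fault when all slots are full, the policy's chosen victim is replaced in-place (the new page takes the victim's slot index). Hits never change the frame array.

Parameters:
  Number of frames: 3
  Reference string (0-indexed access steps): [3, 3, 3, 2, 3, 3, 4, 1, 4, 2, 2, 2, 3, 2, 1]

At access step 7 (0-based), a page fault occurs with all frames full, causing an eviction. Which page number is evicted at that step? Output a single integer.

Answer: 3

Derivation:
Step 0: ref 3 -> FAULT, frames=[3,-,-]
Step 1: ref 3 -> HIT, frames=[3,-,-]
Step 2: ref 3 -> HIT, frames=[3,-,-]
Step 3: ref 2 -> FAULT, frames=[3,2,-]
Step 4: ref 3 -> HIT, frames=[3,2,-]
Step 5: ref 3 -> HIT, frames=[3,2,-]
Step 6: ref 4 -> FAULT, frames=[3,2,4]
Step 7: ref 1 -> FAULT, evict 3, frames=[1,2,4]
At step 7: evicted page 3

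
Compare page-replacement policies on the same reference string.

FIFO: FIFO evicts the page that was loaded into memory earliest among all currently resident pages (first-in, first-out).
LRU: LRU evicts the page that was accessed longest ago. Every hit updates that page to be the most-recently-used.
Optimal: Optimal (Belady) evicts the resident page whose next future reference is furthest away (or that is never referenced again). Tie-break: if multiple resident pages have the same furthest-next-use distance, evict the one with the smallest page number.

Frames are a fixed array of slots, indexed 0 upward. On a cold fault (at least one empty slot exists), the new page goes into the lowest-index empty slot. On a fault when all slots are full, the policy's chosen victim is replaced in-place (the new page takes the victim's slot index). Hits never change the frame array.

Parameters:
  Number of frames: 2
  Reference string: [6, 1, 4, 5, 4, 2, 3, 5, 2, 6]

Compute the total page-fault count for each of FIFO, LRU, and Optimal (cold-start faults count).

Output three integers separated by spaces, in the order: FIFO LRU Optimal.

--- FIFO ---
  step 0: ref 6 -> FAULT, frames=[6,-] (faults so far: 1)
  step 1: ref 1 -> FAULT, frames=[6,1] (faults so far: 2)
  step 2: ref 4 -> FAULT, evict 6, frames=[4,1] (faults so far: 3)
  step 3: ref 5 -> FAULT, evict 1, frames=[4,5] (faults so far: 4)
  step 4: ref 4 -> HIT, frames=[4,5] (faults so far: 4)
  step 5: ref 2 -> FAULT, evict 4, frames=[2,5] (faults so far: 5)
  step 6: ref 3 -> FAULT, evict 5, frames=[2,3] (faults so far: 6)
  step 7: ref 5 -> FAULT, evict 2, frames=[5,3] (faults so far: 7)
  step 8: ref 2 -> FAULT, evict 3, frames=[5,2] (faults so far: 8)
  step 9: ref 6 -> FAULT, evict 5, frames=[6,2] (faults so far: 9)
  FIFO total faults: 9
--- LRU ---
  step 0: ref 6 -> FAULT, frames=[6,-] (faults so far: 1)
  step 1: ref 1 -> FAULT, frames=[6,1] (faults so far: 2)
  step 2: ref 4 -> FAULT, evict 6, frames=[4,1] (faults so far: 3)
  step 3: ref 5 -> FAULT, evict 1, frames=[4,5] (faults so far: 4)
  step 4: ref 4 -> HIT, frames=[4,5] (faults so far: 4)
  step 5: ref 2 -> FAULT, evict 5, frames=[4,2] (faults so far: 5)
  step 6: ref 3 -> FAULT, evict 4, frames=[3,2] (faults so far: 6)
  step 7: ref 5 -> FAULT, evict 2, frames=[3,5] (faults so far: 7)
  step 8: ref 2 -> FAULT, evict 3, frames=[2,5] (faults so far: 8)
  step 9: ref 6 -> FAULT, evict 5, frames=[2,6] (faults so far: 9)
  LRU total faults: 9
--- Optimal ---
  step 0: ref 6 -> FAULT, frames=[6,-] (faults so far: 1)
  step 1: ref 1 -> FAULT, frames=[6,1] (faults so far: 2)
  step 2: ref 4 -> FAULT, evict 1, frames=[6,4] (faults so far: 3)
  step 3: ref 5 -> FAULT, evict 6, frames=[5,4] (faults so far: 4)
  step 4: ref 4 -> HIT, frames=[5,4] (faults so far: 4)
  step 5: ref 2 -> FAULT, evict 4, frames=[5,2] (faults so far: 5)
  step 6: ref 3 -> FAULT, evict 2, frames=[5,3] (faults so far: 6)
  step 7: ref 5 -> HIT, frames=[5,3] (faults so far: 6)
  step 8: ref 2 -> FAULT, evict 3, frames=[5,2] (faults so far: 7)
  step 9: ref 6 -> FAULT, evict 2, frames=[5,6] (faults so far: 8)
  Optimal total faults: 8

Answer: 9 9 8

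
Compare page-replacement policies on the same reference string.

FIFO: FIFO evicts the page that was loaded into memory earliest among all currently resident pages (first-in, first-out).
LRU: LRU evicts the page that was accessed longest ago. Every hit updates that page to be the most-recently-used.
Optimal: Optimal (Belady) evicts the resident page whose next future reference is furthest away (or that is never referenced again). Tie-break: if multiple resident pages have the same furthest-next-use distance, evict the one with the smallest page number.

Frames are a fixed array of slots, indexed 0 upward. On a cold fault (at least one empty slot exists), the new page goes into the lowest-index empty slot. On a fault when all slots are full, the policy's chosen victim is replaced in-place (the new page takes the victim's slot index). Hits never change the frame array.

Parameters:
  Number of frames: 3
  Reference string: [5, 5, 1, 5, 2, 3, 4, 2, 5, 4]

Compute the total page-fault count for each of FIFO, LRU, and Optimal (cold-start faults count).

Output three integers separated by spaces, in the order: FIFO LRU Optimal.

--- FIFO ---
  step 0: ref 5 -> FAULT, frames=[5,-,-] (faults so far: 1)
  step 1: ref 5 -> HIT, frames=[5,-,-] (faults so far: 1)
  step 2: ref 1 -> FAULT, frames=[5,1,-] (faults so far: 2)
  step 3: ref 5 -> HIT, frames=[5,1,-] (faults so far: 2)
  step 4: ref 2 -> FAULT, frames=[5,1,2] (faults so far: 3)
  step 5: ref 3 -> FAULT, evict 5, frames=[3,1,2] (faults so far: 4)
  step 6: ref 4 -> FAULT, evict 1, frames=[3,4,2] (faults so far: 5)
  step 7: ref 2 -> HIT, frames=[3,4,2] (faults so far: 5)
  step 8: ref 5 -> FAULT, evict 2, frames=[3,4,5] (faults so far: 6)
  step 9: ref 4 -> HIT, frames=[3,4,5] (faults so far: 6)
  FIFO total faults: 6
--- LRU ---
  step 0: ref 5 -> FAULT, frames=[5,-,-] (faults so far: 1)
  step 1: ref 5 -> HIT, frames=[5,-,-] (faults so far: 1)
  step 2: ref 1 -> FAULT, frames=[5,1,-] (faults so far: 2)
  step 3: ref 5 -> HIT, frames=[5,1,-] (faults so far: 2)
  step 4: ref 2 -> FAULT, frames=[5,1,2] (faults so far: 3)
  step 5: ref 3 -> FAULT, evict 1, frames=[5,3,2] (faults so far: 4)
  step 6: ref 4 -> FAULT, evict 5, frames=[4,3,2] (faults so far: 5)
  step 7: ref 2 -> HIT, frames=[4,3,2] (faults so far: 5)
  step 8: ref 5 -> FAULT, evict 3, frames=[4,5,2] (faults so far: 6)
  step 9: ref 4 -> HIT, frames=[4,5,2] (faults so far: 6)
  LRU total faults: 6
--- Optimal ---
  step 0: ref 5 -> FAULT, frames=[5,-,-] (faults so far: 1)
  step 1: ref 5 -> HIT, frames=[5,-,-] (faults so far: 1)
  step 2: ref 1 -> FAULT, frames=[5,1,-] (faults so far: 2)
  step 3: ref 5 -> HIT, frames=[5,1,-] (faults so far: 2)
  step 4: ref 2 -> FAULT, frames=[5,1,2] (faults so far: 3)
  step 5: ref 3 -> FAULT, evict 1, frames=[5,3,2] (faults so far: 4)
  step 6: ref 4 -> FAULT, evict 3, frames=[5,4,2] (faults so far: 5)
  step 7: ref 2 -> HIT, frames=[5,4,2] (faults so far: 5)
  step 8: ref 5 -> HIT, frames=[5,4,2] (faults so far: 5)
  step 9: ref 4 -> HIT, frames=[5,4,2] (faults so far: 5)
  Optimal total faults: 5

Answer: 6 6 5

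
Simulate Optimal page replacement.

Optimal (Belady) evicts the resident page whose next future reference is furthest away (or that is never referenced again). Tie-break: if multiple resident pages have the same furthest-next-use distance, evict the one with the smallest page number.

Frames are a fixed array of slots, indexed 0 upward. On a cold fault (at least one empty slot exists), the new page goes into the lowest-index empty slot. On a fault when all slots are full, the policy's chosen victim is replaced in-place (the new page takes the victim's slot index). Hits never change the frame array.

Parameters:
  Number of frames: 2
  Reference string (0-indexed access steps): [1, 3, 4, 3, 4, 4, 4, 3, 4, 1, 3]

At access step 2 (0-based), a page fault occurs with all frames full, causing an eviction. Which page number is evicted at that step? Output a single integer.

Answer: 1

Derivation:
Step 0: ref 1 -> FAULT, frames=[1,-]
Step 1: ref 3 -> FAULT, frames=[1,3]
Step 2: ref 4 -> FAULT, evict 1, frames=[4,3]
At step 2: evicted page 1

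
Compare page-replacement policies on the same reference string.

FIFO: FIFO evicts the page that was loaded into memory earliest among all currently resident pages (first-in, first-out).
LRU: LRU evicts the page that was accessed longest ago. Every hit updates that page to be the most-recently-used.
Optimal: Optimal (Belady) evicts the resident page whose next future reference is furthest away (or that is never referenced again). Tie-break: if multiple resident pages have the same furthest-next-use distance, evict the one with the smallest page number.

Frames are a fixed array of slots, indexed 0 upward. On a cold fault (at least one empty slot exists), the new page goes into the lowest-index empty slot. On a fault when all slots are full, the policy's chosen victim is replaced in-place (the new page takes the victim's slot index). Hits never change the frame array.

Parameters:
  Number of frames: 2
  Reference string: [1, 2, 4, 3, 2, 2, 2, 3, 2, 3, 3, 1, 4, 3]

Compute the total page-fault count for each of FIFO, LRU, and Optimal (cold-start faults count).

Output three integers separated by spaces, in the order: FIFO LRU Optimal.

--- FIFO ---
  step 0: ref 1 -> FAULT, frames=[1,-] (faults so far: 1)
  step 1: ref 2 -> FAULT, frames=[1,2] (faults so far: 2)
  step 2: ref 4 -> FAULT, evict 1, frames=[4,2] (faults so far: 3)
  step 3: ref 3 -> FAULT, evict 2, frames=[4,3] (faults so far: 4)
  step 4: ref 2 -> FAULT, evict 4, frames=[2,3] (faults so far: 5)
  step 5: ref 2 -> HIT, frames=[2,3] (faults so far: 5)
  step 6: ref 2 -> HIT, frames=[2,3] (faults so far: 5)
  step 7: ref 3 -> HIT, frames=[2,3] (faults so far: 5)
  step 8: ref 2 -> HIT, frames=[2,3] (faults so far: 5)
  step 9: ref 3 -> HIT, frames=[2,3] (faults so far: 5)
  step 10: ref 3 -> HIT, frames=[2,3] (faults so far: 5)
  step 11: ref 1 -> FAULT, evict 3, frames=[2,1] (faults so far: 6)
  step 12: ref 4 -> FAULT, evict 2, frames=[4,1] (faults so far: 7)
  step 13: ref 3 -> FAULT, evict 1, frames=[4,3] (faults so far: 8)
  FIFO total faults: 8
--- LRU ---
  step 0: ref 1 -> FAULT, frames=[1,-] (faults so far: 1)
  step 1: ref 2 -> FAULT, frames=[1,2] (faults so far: 2)
  step 2: ref 4 -> FAULT, evict 1, frames=[4,2] (faults so far: 3)
  step 3: ref 3 -> FAULT, evict 2, frames=[4,3] (faults so far: 4)
  step 4: ref 2 -> FAULT, evict 4, frames=[2,3] (faults so far: 5)
  step 5: ref 2 -> HIT, frames=[2,3] (faults so far: 5)
  step 6: ref 2 -> HIT, frames=[2,3] (faults so far: 5)
  step 7: ref 3 -> HIT, frames=[2,3] (faults so far: 5)
  step 8: ref 2 -> HIT, frames=[2,3] (faults so far: 5)
  step 9: ref 3 -> HIT, frames=[2,3] (faults so far: 5)
  step 10: ref 3 -> HIT, frames=[2,3] (faults so far: 5)
  step 11: ref 1 -> FAULT, evict 2, frames=[1,3] (faults so far: 6)
  step 12: ref 4 -> FAULT, evict 3, frames=[1,4] (faults so far: 7)
  step 13: ref 3 -> FAULT, evict 1, frames=[3,4] (faults so far: 8)
  LRU total faults: 8
--- Optimal ---
  step 0: ref 1 -> FAULT, frames=[1,-] (faults so far: 1)
  step 1: ref 2 -> FAULT, frames=[1,2] (faults so far: 2)
  step 2: ref 4 -> FAULT, evict 1, frames=[4,2] (faults so far: 3)
  step 3: ref 3 -> FAULT, evict 4, frames=[3,2] (faults so far: 4)
  step 4: ref 2 -> HIT, frames=[3,2] (faults so far: 4)
  step 5: ref 2 -> HIT, frames=[3,2] (faults so far: 4)
  step 6: ref 2 -> HIT, frames=[3,2] (faults so far: 4)
  step 7: ref 3 -> HIT, frames=[3,2] (faults so far: 4)
  step 8: ref 2 -> HIT, frames=[3,2] (faults so far: 4)
  step 9: ref 3 -> HIT, frames=[3,2] (faults so far: 4)
  step 10: ref 3 -> HIT, frames=[3,2] (faults so far: 4)
  step 11: ref 1 -> FAULT, evict 2, frames=[3,1] (faults so far: 5)
  step 12: ref 4 -> FAULT, evict 1, frames=[3,4] (faults so far: 6)
  step 13: ref 3 -> HIT, frames=[3,4] (faults so far: 6)
  Optimal total faults: 6

Answer: 8 8 6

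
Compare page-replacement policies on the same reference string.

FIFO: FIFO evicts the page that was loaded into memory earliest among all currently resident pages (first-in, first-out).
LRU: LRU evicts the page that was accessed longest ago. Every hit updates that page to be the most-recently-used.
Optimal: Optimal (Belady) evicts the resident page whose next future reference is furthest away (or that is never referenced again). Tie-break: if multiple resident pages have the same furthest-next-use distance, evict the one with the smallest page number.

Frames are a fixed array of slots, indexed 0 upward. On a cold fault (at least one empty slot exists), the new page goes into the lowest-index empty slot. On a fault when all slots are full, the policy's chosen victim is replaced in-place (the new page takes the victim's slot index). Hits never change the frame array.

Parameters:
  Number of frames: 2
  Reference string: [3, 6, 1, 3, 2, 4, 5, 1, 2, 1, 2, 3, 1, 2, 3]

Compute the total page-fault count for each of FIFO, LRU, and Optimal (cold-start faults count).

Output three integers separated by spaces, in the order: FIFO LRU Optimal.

Answer: 13 13 9

Derivation:
--- FIFO ---
  step 0: ref 3 -> FAULT, frames=[3,-] (faults so far: 1)
  step 1: ref 6 -> FAULT, frames=[3,6] (faults so far: 2)
  step 2: ref 1 -> FAULT, evict 3, frames=[1,6] (faults so far: 3)
  step 3: ref 3 -> FAULT, evict 6, frames=[1,3] (faults so far: 4)
  step 4: ref 2 -> FAULT, evict 1, frames=[2,3] (faults so far: 5)
  step 5: ref 4 -> FAULT, evict 3, frames=[2,4] (faults so far: 6)
  step 6: ref 5 -> FAULT, evict 2, frames=[5,4] (faults so far: 7)
  step 7: ref 1 -> FAULT, evict 4, frames=[5,1] (faults so far: 8)
  step 8: ref 2 -> FAULT, evict 5, frames=[2,1] (faults so far: 9)
  step 9: ref 1 -> HIT, frames=[2,1] (faults so far: 9)
  step 10: ref 2 -> HIT, frames=[2,1] (faults so far: 9)
  step 11: ref 3 -> FAULT, evict 1, frames=[2,3] (faults so far: 10)
  step 12: ref 1 -> FAULT, evict 2, frames=[1,3] (faults so far: 11)
  step 13: ref 2 -> FAULT, evict 3, frames=[1,2] (faults so far: 12)
  step 14: ref 3 -> FAULT, evict 1, frames=[3,2] (faults so far: 13)
  FIFO total faults: 13
--- LRU ---
  step 0: ref 3 -> FAULT, frames=[3,-] (faults so far: 1)
  step 1: ref 6 -> FAULT, frames=[3,6] (faults so far: 2)
  step 2: ref 1 -> FAULT, evict 3, frames=[1,6] (faults so far: 3)
  step 3: ref 3 -> FAULT, evict 6, frames=[1,3] (faults so far: 4)
  step 4: ref 2 -> FAULT, evict 1, frames=[2,3] (faults so far: 5)
  step 5: ref 4 -> FAULT, evict 3, frames=[2,4] (faults so far: 6)
  step 6: ref 5 -> FAULT, evict 2, frames=[5,4] (faults so far: 7)
  step 7: ref 1 -> FAULT, evict 4, frames=[5,1] (faults so far: 8)
  step 8: ref 2 -> FAULT, evict 5, frames=[2,1] (faults so far: 9)
  step 9: ref 1 -> HIT, frames=[2,1] (faults so far: 9)
  step 10: ref 2 -> HIT, frames=[2,1] (faults so far: 9)
  step 11: ref 3 -> FAULT, evict 1, frames=[2,3] (faults so far: 10)
  step 12: ref 1 -> FAULT, evict 2, frames=[1,3] (faults so far: 11)
  step 13: ref 2 -> FAULT, evict 3, frames=[1,2] (faults so far: 12)
  step 14: ref 3 -> FAULT, evict 1, frames=[3,2] (faults so far: 13)
  LRU total faults: 13
--- Optimal ---
  step 0: ref 3 -> FAULT, frames=[3,-] (faults so far: 1)
  step 1: ref 6 -> FAULT, frames=[3,6] (faults so far: 2)
  step 2: ref 1 -> FAULT, evict 6, frames=[3,1] (faults so far: 3)
  step 3: ref 3 -> HIT, frames=[3,1] (faults so far: 3)
  step 4: ref 2 -> FAULT, evict 3, frames=[2,1] (faults so far: 4)
  step 5: ref 4 -> FAULT, evict 2, frames=[4,1] (faults so far: 5)
  step 6: ref 5 -> FAULT, evict 4, frames=[5,1] (faults so far: 6)
  step 7: ref 1 -> HIT, frames=[5,1] (faults so far: 6)
  step 8: ref 2 -> FAULT, evict 5, frames=[2,1] (faults so far: 7)
  step 9: ref 1 -> HIT, frames=[2,1] (faults so far: 7)
  step 10: ref 2 -> HIT, frames=[2,1] (faults so far: 7)
  step 11: ref 3 -> FAULT, evict 2, frames=[3,1] (faults so far: 8)
  step 12: ref 1 -> HIT, frames=[3,1] (faults so far: 8)
  step 13: ref 2 -> FAULT, evict 1, frames=[3,2] (faults so far: 9)
  step 14: ref 3 -> HIT, frames=[3,2] (faults so far: 9)
  Optimal total faults: 9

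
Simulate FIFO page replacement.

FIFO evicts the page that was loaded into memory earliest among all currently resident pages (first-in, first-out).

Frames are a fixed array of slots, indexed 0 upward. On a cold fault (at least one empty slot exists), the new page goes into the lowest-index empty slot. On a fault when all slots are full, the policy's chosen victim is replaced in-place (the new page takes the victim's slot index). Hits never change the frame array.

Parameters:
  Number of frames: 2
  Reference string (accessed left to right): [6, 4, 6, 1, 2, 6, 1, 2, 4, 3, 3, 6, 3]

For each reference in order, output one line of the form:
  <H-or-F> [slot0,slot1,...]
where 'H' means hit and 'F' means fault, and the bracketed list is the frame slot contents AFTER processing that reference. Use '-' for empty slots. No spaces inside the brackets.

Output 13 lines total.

F [6,-]
F [6,4]
H [6,4]
F [1,4]
F [1,2]
F [6,2]
F [6,1]
F [2,1]
F [2,4]
F [3,4]
H [3,4]
F [3,6]
H [3,6]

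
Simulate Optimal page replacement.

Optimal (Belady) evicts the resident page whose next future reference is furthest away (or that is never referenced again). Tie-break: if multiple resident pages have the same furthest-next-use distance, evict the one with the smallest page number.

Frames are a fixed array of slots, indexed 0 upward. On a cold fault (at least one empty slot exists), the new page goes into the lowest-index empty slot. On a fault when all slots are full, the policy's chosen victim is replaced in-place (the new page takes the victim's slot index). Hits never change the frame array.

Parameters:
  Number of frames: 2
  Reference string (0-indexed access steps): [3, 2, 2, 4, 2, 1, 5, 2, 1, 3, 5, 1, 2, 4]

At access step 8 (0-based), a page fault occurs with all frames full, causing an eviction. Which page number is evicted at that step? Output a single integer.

Step 0: ref 3 -> FAULT, frames=[3,-]
Step 1: ref 2 -> FAULT, frames=[3,2]
Step 2: ref 2 -> HIT, frames=[3,2]
Step 3: ref 4 -> FAULT, evict 3, frames=[4,2]
Step 4: ref 2 -> HIT, frames=[4,2]
Step 5: ref 1 -> FAULT, evict 4, frames=[1,2]
Step 6: ref 5 -> FAULT, evict 1, frames=[5,2]
Step 7: ref 2 -> HIT, frames=[5,2]
Step 8: ref 1 -> FAULT, evict 2, frames=[5,1]
At step 8: evicted page 2

Answer: 2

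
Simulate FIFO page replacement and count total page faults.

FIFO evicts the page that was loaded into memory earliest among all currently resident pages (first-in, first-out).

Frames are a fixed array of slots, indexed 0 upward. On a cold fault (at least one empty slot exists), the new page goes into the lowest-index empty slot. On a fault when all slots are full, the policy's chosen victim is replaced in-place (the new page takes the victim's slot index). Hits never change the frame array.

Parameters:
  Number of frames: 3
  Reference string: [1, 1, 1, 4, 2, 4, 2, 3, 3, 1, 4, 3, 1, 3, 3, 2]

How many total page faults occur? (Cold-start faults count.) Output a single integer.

Answer: 7

Derivation:
Step 0: ref 1 → FAULT, frames=[1,-,-]
Step 1: ref 1 → HIT, frames=[1,-,-]
Step 2: ref 1 → HIT, frames=[1,-,-]
Step 3: ref 4 → FAULT, frames=[1,4,-]
Step 4: ref 2 → FAULT, frames=[1,4,2]
Step 5: ref 4 → HIT, frames=[1,4,2]
Step 6: ref 2 → HIT, frames=[1,4,2]
Step 7: ref 3 → FAULT (evict 1), frames=[3,4,2]
Step 8: ref 3 → HIT, frames=[3,4,2]
Step 9: ref 1 → FAULT (evict 4), frames=[3,1,2]
Step 10: ref 4 → FAULT (evict 2), frames=[3,1,4]
Step 11: ref 3 → HIT, frames=[3,1,4]
Step 12: ref 1 → HIT, frames=[3,1,4]
Step 13: ref 3 → HIT, frames=[3,1,4]
Step 14: ref 3 → HIT, frames=[3,1,4]
Step 15: ref 2 → FAULT (evict 3), frames=[2,1,4]
Total faults: 7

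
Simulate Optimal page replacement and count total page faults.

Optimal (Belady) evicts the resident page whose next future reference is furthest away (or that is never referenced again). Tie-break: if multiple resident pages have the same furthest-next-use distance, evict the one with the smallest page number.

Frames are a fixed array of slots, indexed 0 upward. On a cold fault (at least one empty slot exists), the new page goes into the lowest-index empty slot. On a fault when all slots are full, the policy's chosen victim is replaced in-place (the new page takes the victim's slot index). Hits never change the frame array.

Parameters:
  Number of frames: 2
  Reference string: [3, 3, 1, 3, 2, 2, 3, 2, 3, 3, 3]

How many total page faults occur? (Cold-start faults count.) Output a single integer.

Step 0: ref 3 → FAULT, frames=[3,-]
Step 1: ref 3 → HIT, frames=[3,-]
Step 2: ref 1 → FAULT, frames=[3,1]
Step 3: ref 3 → HIT, frames=[3,1]
Step 4: ref 2 → FAULT (evict 1), frames=[3,2]
Step 5: ref 2 → HIT, frames=[3,2]
Step 6: ref 3 → HIT, frames=[3,2]
Step 7: ref 2 → HIT, frames=[3,2]
Step 8: ref 3 → HIT, frames=[3,2]
Step 9: ref 3 → HIT, frames=[3,2]
Step 10: ref 3 → HIT, frames=[3,2]
Total faults: 3

Answer: 3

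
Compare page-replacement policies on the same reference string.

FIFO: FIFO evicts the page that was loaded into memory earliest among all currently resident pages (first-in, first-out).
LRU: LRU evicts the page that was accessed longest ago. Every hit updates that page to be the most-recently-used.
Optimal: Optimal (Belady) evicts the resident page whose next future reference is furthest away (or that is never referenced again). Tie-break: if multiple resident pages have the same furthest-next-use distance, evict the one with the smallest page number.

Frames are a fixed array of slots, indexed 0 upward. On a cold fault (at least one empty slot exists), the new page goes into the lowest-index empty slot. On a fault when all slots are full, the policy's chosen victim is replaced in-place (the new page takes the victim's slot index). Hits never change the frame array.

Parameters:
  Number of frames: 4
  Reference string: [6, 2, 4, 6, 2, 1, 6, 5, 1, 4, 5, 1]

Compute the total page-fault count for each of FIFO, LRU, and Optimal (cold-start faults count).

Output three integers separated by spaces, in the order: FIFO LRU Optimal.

Answer: 5 6 5

Derivation:
--- FIFO ---
  step 0: ref 6 -> FAULT, frames=[6,-,-,-] (faults so far: 1)
  step 1: ref 2 -> FAULT, frames=[6,2,-,-] (faults so far: 2)
  step 2: ref 4 -> FAULT, frames=[6,2,4,-] (faults so far: 3)
  step 3: ref 6 -> HIT, frames=[6,2,4,-] (faults so far: 3)
  step 4: ref 2 -> HIT, frames=[6,2,4,-] (faults so far: 3)
  step 5: ref 1 -> FAULT, frames=[6,2,4,1] (faults so far: 4)
  step 6: ref 6 -> HIT, frames=[6,2,4,1] (faults so far: 4)
  step 7: ref 5 -> FAULT, evict 6, frames=[5,2,4,1] (faults so far: 5)
  step 8: ref 1 -> HIT, frames=[5,2,4,1] (faults so far: 5)
  step 9: ref 4 -> HIT, frames=[5,2,4,1] (faults so far: 5)
  step 10: ref 5 -> HIT, frames=[5,2,4,1] (faults so far: 5)
  step 11: ref 1 -> HIT, frames=[5,2,4,1] (faults so far: 5)
  FIFO total faults: 5
--- LRU ---
  step 0: ref 6 -> FAULT, frames=[6,-,-,-] (faults so far: 1)
  step 1: ref 2 -> FAULT, frames=[6,2,-,-] (faults so far: 2)
  step 2: ref 4 -> FAULT, frames=[6,2,4,-] (faults so far: 3)
  step 3: ref 6 -> HIT, frames=[6,2,4,-] (faults so far: 3)
  step 4: ref 2 -> HIT, frames=[6,2,4,-] (faults so far: 3)
  step 5: ref 1 -> FAULT, frames=[6,2,4,1] (faults so far: 4)
  step 6: ref 6 -> HIT, frames=[6,2,4,1] (faults so far: 4)
  step 7: ref 5 -> FAULT, evict 4, frames=[6,2,5,1] (faults so far: 5)
  step 8: ref 1 -> HIT, frames=[6,2,5,1] (faults so far: 5)
  step 9: ref 4 -> FAULT, evict 2, frames=[6,4,5,1] (faults so far: 6)
  step 10: ref 5 -> HIT, frames=[6,4,5,1] (faults so far: 6)
  step 11: ref 1 -> HIT, frames=[6,4,5,1] (faults so far: 6)
  LRU total faults: 6
--- Optimal ---
  step 0: ref 6 -> FAULT, frames=[6,-,-,-] (faults so far: 1)
  step 1: ref 2 -> FAULT, frames=[6,2,-,-] (faults so far: 2)
  step 2: ref 4 -> FAULT, frames=[6,2,4,-] (faults so far: 3)
  step 3: ref 6 -> HIT, frames=[6,2,4,-] (faults so far: 3)
  step 4: ref 2 -> HIT, frames=[6,2,4,-] (faults so far: 3)
  step 5: ref 1 -> FAULT, frames=[6,2,4,1] (faults so far: 4)
  step 6: ref 6 -> HIT, frames=[6,2,4,1] (faults so far: 4)
  step 7: ref 5 -> FAULT, evict 2, frames=[6,5,4,1] (faults so far: 5)
  step 8: ref 1 -> HIT, frames=[6,5,4,1] (faults so far: 5)
  step 9: ref 4 -> HIT, frames=[6,5,4,1] (faults so far: 5)
  step 10: ref 5 -> HIT, frames=[6,5,4,1] (faults so far: 5)
  step 11: ref 1 -> HIT, frames=[6,5,4,1] (faults so far: 5)
  Optimal total faults: 5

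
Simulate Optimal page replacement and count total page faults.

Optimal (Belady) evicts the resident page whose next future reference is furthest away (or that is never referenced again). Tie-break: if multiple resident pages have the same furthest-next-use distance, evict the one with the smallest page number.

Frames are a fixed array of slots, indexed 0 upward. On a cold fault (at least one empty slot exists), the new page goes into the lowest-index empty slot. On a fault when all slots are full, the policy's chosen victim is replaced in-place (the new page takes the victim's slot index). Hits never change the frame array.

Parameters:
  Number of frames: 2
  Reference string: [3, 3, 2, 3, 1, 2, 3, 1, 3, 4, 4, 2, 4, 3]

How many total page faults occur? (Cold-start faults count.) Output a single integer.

Step 0: ref 3 → FAULT, frames=[3,-]
Step 1: ref 3 → HIT, frames=[3,-]
Step 2: ref 2 → FAULT, frames=[3,2]
Step 3: ref 3 → HIT, frames=[3,2]
Step 4: ref 1 → FAULT (evict 3), frames=[1,2]
Step 5: ref 2 → HIT, frames=[1,2]
Step 6: ref 3 → FAULT (evict 2), frames=[1,3]
Step 7: ref 1 → HIT, frames=[1,3]
Step 8: ref 3 → HIT, frames=[1,3]
Step 9: ref 4 → FAULT (evict 1), frames=[4,3]
Step 10: ref 4 → HIT, frames=[4,3]
Step 11: ref 2 → FAULT (evict 3), frames=[4,2]
Step 12: ref 4 → HIT, frames=[4,2]
Step 13: ref 3 → FAULT (evict 2), frames=[4,3]
Total faults: 7

Answer: 7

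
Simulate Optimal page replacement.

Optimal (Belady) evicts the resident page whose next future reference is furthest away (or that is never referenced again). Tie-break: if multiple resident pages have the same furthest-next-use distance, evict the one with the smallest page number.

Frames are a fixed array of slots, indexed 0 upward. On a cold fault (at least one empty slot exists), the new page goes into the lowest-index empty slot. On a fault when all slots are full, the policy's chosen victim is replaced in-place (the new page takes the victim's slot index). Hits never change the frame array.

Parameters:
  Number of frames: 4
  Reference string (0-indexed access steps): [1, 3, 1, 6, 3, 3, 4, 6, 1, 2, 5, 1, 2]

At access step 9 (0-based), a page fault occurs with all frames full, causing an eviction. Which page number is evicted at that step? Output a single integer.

Answer: 3

Derivation:
Step 0: ref 1 -> FAULT, frames=[1,-,-,-]
Step 1: ref 3 -> FAULT, frames=[1,3,-,-]
Step 2: ref 1 -> HIT, frames=[1,3,-,-]
Step 3: ref 6 -> FAULT, frames=[1,3,6,-]
Step 4: ref 3 -> HIT, frames=[1,3,6,-]
Step 5: ref 3 -> HIT, frames=[1,3,6,-]
Step 6: ref 4 -> FAULT, frames=[1,3,6,4]
Step 7: ref 6 -> HIT, frames=[1,3,6,4]
Step 8: ref 1 -> HIT, frames=[1,3,6,4]
Step 9: ref 2 -> FAULT, evict 3, frames=[1,2,6,4]
At step 9: evicted page 3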